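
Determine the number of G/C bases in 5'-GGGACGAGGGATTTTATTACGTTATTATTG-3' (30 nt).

11

Scanning the sequence gives A=7, G=9, C=2, T=12.
Total G or C: 9 + 2 = 11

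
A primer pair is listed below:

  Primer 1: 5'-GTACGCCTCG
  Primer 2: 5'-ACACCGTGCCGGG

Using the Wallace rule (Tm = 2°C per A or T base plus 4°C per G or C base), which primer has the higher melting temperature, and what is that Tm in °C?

Primer 2, 46°C

Primer 1: A+T=3, G+C=7 → Tm = 2(3)+4(7) = 34°C
Primer 2: A+T=3, G+C=10 → Tm = 2(3)+4(10) = 46°C
34°C vs 46°C → primer 2 is higher.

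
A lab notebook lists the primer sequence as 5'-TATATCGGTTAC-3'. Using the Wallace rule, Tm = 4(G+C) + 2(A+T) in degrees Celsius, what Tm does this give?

32°C

G=2, A=3, C=2, T=5
AT pairs contribute 8, GC pairs contribute 4.
Tm = 2×8 + 4×4 = 32°C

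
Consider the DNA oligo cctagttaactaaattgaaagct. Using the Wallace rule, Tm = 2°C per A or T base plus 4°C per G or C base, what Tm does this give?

Base counts: T=7, G=3, C=4, A=9
So N_AT = 16 and N_GC = 7.
Tm = 2(16) + 4(7) = 32 + 28 = 60°C

60°C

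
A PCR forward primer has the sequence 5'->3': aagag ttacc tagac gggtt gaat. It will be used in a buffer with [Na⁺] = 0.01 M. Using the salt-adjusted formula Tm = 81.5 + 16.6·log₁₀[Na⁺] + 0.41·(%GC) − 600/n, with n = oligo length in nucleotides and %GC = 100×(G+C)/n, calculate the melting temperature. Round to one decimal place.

Length n = 24. Counting bases: G=7, T=6, A=8, C=3
G+C = 10, so %GC = 10/24 × 100 = 41.667%
Salt term: 16.6 × (-2) = -33.2
GC term: 0.41 × 41.667 = 17.083; length term: −600/24 = −25
Tm = 81.5 + (-33.2) + 17.083 − 25 = 40.383 → 40.4°C

40.4°C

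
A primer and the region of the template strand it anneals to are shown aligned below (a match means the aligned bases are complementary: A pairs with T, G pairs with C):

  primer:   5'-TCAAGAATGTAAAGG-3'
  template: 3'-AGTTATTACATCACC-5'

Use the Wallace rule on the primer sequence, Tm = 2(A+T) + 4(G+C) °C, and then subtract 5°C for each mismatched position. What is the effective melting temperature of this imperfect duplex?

Primer base counts: A=7, T=3, G=4, C=1 → A+T=10, G+C=5
Perfect-match Tm = 2(10) + 4(5) = 20 + 20 = 40°C
Mismatches (positions where the bases are not complementary): 3 (at positions 5, 12, 13)
Effective Tm = 40 − 3×5 = 40 − 15 = 25°C

25°C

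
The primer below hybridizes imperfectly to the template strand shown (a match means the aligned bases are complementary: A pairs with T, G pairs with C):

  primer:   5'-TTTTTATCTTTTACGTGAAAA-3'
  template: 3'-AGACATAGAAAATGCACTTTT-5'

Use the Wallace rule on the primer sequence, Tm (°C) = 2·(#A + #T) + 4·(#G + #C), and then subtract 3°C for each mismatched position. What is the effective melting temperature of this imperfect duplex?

44°C

Primer base counts: A=6, T=11, G=2, C=2 → A+T=17, G+C=4
Perfect-match Tm = 2(17) + 4(4) = 34 + 16 = 50°C
Mismatches (positions where the bases are not complementary): 2 (at positions 2, 4)
Effective Tm = 50 − 2×3 = 50 − 6 = 44°C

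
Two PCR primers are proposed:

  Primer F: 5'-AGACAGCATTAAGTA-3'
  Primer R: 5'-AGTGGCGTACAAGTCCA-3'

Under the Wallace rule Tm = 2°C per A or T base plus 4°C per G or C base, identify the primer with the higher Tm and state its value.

Primer R, 52°C

Primer F: A+T=10, G+C=5 → Tm = 2(10)+4(5) = 40°C
Primer R: A+T=8, G+C=9 → Tm = 2(8)+4(9) = 52°C
40°C vs 52°C → primer R is higher.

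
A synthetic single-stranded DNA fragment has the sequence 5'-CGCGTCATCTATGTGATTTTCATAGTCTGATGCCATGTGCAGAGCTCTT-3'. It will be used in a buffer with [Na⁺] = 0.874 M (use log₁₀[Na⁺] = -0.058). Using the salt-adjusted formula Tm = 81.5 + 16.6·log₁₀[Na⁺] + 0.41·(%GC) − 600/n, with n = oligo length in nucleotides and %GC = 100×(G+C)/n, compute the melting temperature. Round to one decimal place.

Length n = 49. Base counts: G=11, A=9, C=11, T=18
G+C = 22, so %GC = 22/49 × 100 = 44.898%
Salt term: 16.6 × (-0.058) = -0.963
GC term: 0.41 × 44.898 = 18.408; length term: −600/49 = −12.245
Tm = 81.5 + (-0.963) + 18.408 − 12.245 = 86.7 → 86.7°C

86.7°C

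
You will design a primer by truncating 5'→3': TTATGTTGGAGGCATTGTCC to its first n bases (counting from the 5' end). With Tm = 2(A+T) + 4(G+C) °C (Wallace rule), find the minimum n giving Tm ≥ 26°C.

n = 10

First 9 bases: TTATGTTGG → Tm = 24°C (< 26°C)
First 10 bases: TTATGTTGGA → Tm = 26°C (≥ 26°C)
Since every base adds ≥2°C, Tm only increases with n, so the threshold is first crossed at n = 10.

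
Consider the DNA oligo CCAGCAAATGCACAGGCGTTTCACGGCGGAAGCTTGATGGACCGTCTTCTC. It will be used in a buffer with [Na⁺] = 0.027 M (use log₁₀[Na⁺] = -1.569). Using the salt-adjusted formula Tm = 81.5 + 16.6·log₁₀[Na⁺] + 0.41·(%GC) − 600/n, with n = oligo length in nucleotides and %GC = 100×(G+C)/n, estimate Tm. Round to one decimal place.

Length n = 51. Scanning the sequence gives A=11, T=11, C=15, G=14.
G+C = 29, so %GC = 29/51 × 100 = 56.863%
Salt term: 16.6 × (-1.569) = -26.045
GC term: 0.41 × 56.863 = 23.314; length term: −600/51 = −11.765
Tm = 81.5 + (-26.045) + 23.314 − 11.765 = 67.004 → 67.0°C

67.0°C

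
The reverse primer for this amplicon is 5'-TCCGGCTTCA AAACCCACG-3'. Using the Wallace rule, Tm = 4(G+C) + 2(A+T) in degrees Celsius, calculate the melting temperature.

Base counts: C=8, G=3, T=3, A=5
AT pairs contribute 8, GC pairs contribute 11.
Tm = 2×8 + 4×11 = 60°C

60°C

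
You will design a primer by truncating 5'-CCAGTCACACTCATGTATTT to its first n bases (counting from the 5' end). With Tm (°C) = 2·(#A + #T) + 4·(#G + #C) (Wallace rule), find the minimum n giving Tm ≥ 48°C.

First 15 bases: CCAGTCACACTCATG → Tm = 46°C (< 48°C)
First 16 bases: CCAGTCACACTCATGT → Tm = 48°C (≥ 48°C)
Since every base adds ≥2°C, Tm only increases with n, so the threshold is first crossed at n = 16.

n = 16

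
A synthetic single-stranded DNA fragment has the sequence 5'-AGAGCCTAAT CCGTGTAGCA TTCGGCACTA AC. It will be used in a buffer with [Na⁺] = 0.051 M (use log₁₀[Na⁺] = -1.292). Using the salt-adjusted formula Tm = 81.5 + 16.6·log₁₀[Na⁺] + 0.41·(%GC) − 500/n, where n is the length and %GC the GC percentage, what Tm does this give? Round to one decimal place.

Length n = 32. Counting bases: C=9, A=9, T=7, G=7
G+C = 16, so %GC = 16/32 × 100 = 50%
Salt term: 16.6 × (-1.292) = -21.447
GC term: 0.41 × 50 = 20.5; length term: −500/32 = −15.625
Tm = 81.5 + (-21.447) + 20.5 − 15.625 = 64.928 → 64.9°C

64.9°C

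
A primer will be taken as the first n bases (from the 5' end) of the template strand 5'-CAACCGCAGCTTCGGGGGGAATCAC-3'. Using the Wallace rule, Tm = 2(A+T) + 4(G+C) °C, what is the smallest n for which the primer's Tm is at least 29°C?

n = 9

First 8 bases: CAACCGCA → Tm = 26°C (< 29°C)
First 9 bases: CAACCGCAG → Tm = 30°C (≥ 29°C)
Each additional base adds 2°C (A/T) or 4°C (G/C), so Tm is non-decreasing in n; n = 9 is the first length to reach 29°C.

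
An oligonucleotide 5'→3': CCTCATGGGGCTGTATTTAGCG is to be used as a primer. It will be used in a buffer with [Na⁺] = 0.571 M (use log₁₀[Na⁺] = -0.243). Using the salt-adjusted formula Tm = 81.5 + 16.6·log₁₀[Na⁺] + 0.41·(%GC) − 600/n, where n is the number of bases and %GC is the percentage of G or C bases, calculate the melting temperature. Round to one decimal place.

72.6°C

Length n = 22. Base counts: C=5, G=7, A=3, T=7
G+C = 12, so %GC = 12/22 × 100 = 54.545%
Salt term: 16.6 × (-0.243) = -4.034
GC term: 0.41 × 54.545 = 22.363; length term: −600/22 = −27.273
Tm = 81.5 + (-4.034) + 22.363 − 27.273 = 72.556 → 72.6°C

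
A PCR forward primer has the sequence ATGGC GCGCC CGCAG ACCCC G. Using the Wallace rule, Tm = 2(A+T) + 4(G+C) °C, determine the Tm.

76°C

G=7, A=3, C=10, T=1
AT pairs contribute 4, GC pairs contribute 17.
Tm = 4·17 + 2·4 = 68 + 8 = 76°C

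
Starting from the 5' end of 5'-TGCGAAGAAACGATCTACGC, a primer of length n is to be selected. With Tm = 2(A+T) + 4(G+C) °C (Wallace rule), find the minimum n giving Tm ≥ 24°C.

First 7 bases: TGCGAAG → Tm = 22°C (< 24°C)
First 8 bases: TGCGAAGA → Tm = 24°C (≥ 24°C)
Since every base adds ≥2°C, Tm only increases with n, so the threshold is first crossed at n = 8.

n = 8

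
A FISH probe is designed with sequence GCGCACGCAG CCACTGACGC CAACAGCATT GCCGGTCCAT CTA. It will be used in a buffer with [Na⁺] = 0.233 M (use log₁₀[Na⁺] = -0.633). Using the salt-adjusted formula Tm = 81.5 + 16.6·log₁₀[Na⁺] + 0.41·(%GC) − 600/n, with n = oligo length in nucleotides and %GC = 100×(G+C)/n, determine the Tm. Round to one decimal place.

82.8°C

Length n = 43. G=10, T=6, C=17, A=10
G+C = 27, so %GC = 27/43 × 100 = 62.791%
Salt term: 16.6 × (-0.633) = -10.508
GC term: 0.41 × 62.791 = 25.744; length term: −600/43 = −13.953
Tm = 81.5 + (-10.508) + 25.744 − 13.953 = 82.783 → 82.8°C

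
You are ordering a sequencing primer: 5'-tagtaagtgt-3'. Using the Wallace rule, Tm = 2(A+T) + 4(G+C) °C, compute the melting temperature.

26°C

T=4, C=0, A=3, G=3
AT pairs contribute 7, GC pairs contribute 3.
Tm = 2×7 + 4×3 = 26°C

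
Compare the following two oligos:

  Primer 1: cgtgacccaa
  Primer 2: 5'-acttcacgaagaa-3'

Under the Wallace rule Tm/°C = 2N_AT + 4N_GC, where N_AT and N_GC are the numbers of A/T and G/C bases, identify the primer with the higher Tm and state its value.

Primer 1: A+T=4, G+C=6 → Tm = 2(4)+4(6) = 32°C
Primer 2: A+T=8, G+C=5 → Tm = 2(8)+4(5) = 36°C
32°C vs 36°C → primer 2 is higher.

Primer 2, 36°C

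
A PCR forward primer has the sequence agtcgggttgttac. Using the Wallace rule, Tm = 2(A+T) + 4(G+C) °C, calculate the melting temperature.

42°C

Base counts: G=5, T=5, A=2, C=2
A+T = 7, G+C = 7
Tm = 4·7 + 2·7 = 28 + 14 = 42°C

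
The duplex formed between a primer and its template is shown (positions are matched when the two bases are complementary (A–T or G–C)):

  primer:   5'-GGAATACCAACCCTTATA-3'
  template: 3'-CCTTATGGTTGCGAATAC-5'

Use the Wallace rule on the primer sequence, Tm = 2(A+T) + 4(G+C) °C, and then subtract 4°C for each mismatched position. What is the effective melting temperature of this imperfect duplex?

42°C

Primer base counts: A=7, T=4, G=2, C=5 → A+T=11, G+C=7
Perfect-match Tm = 2(11) + 4(7) = 22 + 28 = 50°C
Mismatches (positions where the bases are not complementary): 2 (at positions 12, 18)
Effective Tm = 50 − 2×4 = 50 − 8 = 42°C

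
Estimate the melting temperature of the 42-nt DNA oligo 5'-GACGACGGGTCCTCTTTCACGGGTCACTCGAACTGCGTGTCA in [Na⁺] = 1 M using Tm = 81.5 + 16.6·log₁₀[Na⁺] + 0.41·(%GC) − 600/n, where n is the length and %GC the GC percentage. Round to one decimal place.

91.6°C

Length n = 42. A=7, G=12, T=10, C=13
G+C = 25, so %GC = 25/42 × 100 = 59.524%
Salt term: 16.6 × (0) = 0
GC term: 0.41 × 59.524 = 24.405; length term: −600/42 = −14.286
Tm = 81.5 + (0) + 24.405 − 14.286 = 91.619 → 91.6°C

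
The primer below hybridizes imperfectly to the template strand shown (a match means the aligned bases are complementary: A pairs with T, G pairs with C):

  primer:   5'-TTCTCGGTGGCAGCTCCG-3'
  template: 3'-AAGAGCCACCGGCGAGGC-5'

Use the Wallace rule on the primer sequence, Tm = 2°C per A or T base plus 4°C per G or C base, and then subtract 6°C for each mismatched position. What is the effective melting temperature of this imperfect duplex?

Primer base counts: A=1, T=5, G=6, C=6 → A+T=6, G+C=12
Perfect-match Tm = 2(6) + 4(12) = 12 + 48 = 60°C
Mismatches (positions where the bases are not complementary): 1 (at position 12)
Effective Tm = 60 − 1×6 = 60 − 6 = 54°C

54°C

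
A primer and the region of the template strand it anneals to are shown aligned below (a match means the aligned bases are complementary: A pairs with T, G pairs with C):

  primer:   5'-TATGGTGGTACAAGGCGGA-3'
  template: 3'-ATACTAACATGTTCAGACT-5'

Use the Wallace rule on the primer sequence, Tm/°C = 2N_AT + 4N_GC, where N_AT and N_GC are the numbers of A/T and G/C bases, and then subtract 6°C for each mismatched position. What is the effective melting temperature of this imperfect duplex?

Primer base counts: A=5, T=4, G=8, C=2 → A+T=9, G+C=10
Perfect-match Tm = 2(9) + 4(10) = 18 + 40 = 58°C
Mismatches (positions where the bases are not complementary): 4 (at positions 5, 7, 15, 17)
Effective Tm = 58 − 4×6 = 58 − 24 = 34°C

34°C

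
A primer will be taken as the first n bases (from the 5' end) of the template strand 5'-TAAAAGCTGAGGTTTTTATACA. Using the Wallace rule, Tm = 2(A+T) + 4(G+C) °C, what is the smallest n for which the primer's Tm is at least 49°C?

First 19 bases: TAAAAGCTGAGGTTTTTAT → Tm = 48°C (< 49°C)
First 20 bases: TAAAAGCTGAGGTTTTTATA → Tm = 50°C (≥ 49°C)
Each additional base adds 2°C (A/T) or 4°C (G/C), so Tm is non-decreasing in n; n = 20 is the first length to reach 49°C.

n = 20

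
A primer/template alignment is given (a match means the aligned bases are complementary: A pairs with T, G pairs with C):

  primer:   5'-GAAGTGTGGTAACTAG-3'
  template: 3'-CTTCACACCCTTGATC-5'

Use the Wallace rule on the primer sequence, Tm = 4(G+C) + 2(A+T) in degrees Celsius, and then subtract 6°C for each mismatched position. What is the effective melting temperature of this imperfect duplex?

40°C

Primer base counts: A=5, T=4, G=6, C=1 → A+T=9, G+C=7
Perfect-match Tm = 2(9) + 4(7) = 18 + 28 = 46°C
Mismatches (positions where the bases are not complementary): 1 (at position 10)
Effective Tm = 46 − 1×6 = 46 − 6 = 40°C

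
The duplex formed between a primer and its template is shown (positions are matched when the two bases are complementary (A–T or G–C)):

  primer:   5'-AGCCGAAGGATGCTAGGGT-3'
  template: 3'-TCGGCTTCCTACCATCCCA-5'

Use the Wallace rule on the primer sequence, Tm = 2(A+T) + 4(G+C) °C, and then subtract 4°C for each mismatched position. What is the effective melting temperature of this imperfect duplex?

56°C

Primer base counts: A=5, T=3, G=8, C=3 → A+T=8, G+C=11
Perfect-match Tm = 2(8) + 4(11) = 16 + 44 = 60°C
Mismatches (positions where the bases are not complementary): 1 (at position 13)
Effective Tm = 60 − 1×4 = 60 − 4 = 56°C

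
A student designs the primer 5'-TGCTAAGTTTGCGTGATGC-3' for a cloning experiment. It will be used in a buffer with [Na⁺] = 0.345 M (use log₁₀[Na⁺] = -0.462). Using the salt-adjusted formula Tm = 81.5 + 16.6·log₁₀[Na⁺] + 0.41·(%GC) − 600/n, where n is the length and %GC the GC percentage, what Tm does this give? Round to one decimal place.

61.7°C

Length n = 19. Scanning the sequence gives C=3, G=6, A=3, T=7.
G+C = 9, so %GC = 9/19 × 100 = 47.368%
Salt term: 16.6 × (-0.462) = -7.669
GC term: 0.41 × 47.368 = 19.421; length term: −600/19 = −31.579
Tm = 81.5 + (-7.669) + 19.421 − 31.579 = 61.673 → 61.7°C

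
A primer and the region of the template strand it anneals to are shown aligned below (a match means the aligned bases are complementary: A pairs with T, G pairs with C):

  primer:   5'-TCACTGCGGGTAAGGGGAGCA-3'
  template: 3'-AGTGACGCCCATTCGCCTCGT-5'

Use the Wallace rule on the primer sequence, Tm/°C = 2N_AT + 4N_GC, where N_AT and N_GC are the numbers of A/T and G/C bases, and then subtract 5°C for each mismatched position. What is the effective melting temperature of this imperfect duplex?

Primer base counts: A=5, T=3, G=9, C=4 → A+T=8, G+C=13
Perfect-match Tm = 2(8) + 4(13) = 16 + 52 = 68°C
Mismatches (positions where the bases are not complementary): 1 (at position 15)
Effective Tm = 68 − 1×5 = 68 − 5 = 63°C

63°C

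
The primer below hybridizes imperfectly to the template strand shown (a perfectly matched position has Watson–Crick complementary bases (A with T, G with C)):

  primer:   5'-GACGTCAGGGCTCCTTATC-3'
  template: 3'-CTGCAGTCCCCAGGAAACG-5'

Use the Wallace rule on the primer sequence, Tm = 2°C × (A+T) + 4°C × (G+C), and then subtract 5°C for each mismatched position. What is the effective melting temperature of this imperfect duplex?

Primer base counts: A=3, T=5, G=5, C=6 → A+T=8, G+C=11
Perfect-match Tm = 2(8) + 4(11) = 16 + 44 = 60°C
Mismatches (positions where the bases are not complementary): 3 (at positions 11, 17, 18)
Effective Tm = 60 − 3×5 = 60 − 15 = 45°C

45°C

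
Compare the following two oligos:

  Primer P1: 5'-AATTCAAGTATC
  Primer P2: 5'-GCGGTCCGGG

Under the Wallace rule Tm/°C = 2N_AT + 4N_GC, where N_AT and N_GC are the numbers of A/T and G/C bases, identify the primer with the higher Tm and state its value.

Primer P2, 38°C

Primer P1: A+T=9, G+C=3 → Tm = 2(9)+4(3) = 30°C
Primer P2: A+T=1, G+C=9 → Tm = 2(1)+4(9) = 38°C
30°C vs 38°C → primer P2 is higher.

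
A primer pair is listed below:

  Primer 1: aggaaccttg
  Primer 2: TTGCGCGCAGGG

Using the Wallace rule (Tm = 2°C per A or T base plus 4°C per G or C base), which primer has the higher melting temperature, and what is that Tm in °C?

Primer 1: A+T=5, G+C=5 → Tm = 2(5)+4(5) = 30°C
Primer 2: A+T=3, G+C=9 → Tm = 2(3)+4(9) = 42°C
30°C vs 42°C → primer 2 is higher.

Primer 2, 42°C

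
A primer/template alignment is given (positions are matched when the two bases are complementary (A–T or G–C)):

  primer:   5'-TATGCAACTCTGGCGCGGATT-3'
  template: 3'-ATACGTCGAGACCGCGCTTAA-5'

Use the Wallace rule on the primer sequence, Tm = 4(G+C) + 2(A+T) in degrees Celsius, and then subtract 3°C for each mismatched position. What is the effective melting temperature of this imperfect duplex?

58°C

Primer base counts: A=4, T=6, G=6, C=5 → A+T=10, G+C=11
Perfect-match Tm = 2(10) + 4(11) = 20 + 44 = 64°C
Mismatches (positions where the bases are not complementary): 2 (at positions 7, 18)
Effective Tm = 64 − 2×3 = 64 − 6 = 58°C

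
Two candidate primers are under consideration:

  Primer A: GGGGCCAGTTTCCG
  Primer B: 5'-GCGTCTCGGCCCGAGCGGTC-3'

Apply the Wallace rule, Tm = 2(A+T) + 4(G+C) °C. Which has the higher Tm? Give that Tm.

Primer A: A+T=4, G+C=10 → Tm = 2(4)+4(10) = 48°C
Primer B: A+T=4, G+C=16 → Tm = 2(4)+4(16) = 72°C
48°C vs 72°C → primer B is higher.

Primer B, 72°C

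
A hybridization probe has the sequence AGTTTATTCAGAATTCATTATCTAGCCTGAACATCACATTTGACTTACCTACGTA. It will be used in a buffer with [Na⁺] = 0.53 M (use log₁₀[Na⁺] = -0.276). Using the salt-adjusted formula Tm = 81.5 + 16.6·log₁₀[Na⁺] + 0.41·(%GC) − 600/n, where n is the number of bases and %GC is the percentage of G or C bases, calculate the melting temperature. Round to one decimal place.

Length n = 55. Counting bases: A=17, G=6, T=20, C=12
G+C = 18, so %GC = 18/55 × 100 = 32.727%
Salt term: 16.6 × (-0.276) = -4.582
GC term: 0.41 × 32.727 = 13.418; length term: −600/55 = −10.909
Tm = 81.5 + (-4.582) + 13.418 − 10.909 = 79.427 → 79.4°C

79.4°C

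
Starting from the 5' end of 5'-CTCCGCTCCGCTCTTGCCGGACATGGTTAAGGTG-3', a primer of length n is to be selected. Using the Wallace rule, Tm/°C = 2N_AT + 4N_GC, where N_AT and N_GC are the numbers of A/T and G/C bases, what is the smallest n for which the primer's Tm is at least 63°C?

First 18 bases: CTCCGCTCCGCTCTTGCC → Tm = 62°C (< 63°C)
First 19 bases: CTCCGCTCCGCTCTTGCCG → Tm = 66°C (≥ 63°C)
Since every base adds ≥2°C, Tm only increases with n, so the threshold is first crossed at n = 19.

n = 19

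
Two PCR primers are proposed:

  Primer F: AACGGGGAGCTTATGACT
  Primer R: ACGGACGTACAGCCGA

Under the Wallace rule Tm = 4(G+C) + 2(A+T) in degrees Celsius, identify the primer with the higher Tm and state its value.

Primer F: A+T=9, G+C=9 → Tm = 2(9)+4(9) = 54°C
Primer R: A+T=6, G+C=10 → Tm = 2(6)+4(10) = 52°C
54°C vs 52°C → primer F is higher.

Primer F, 54°C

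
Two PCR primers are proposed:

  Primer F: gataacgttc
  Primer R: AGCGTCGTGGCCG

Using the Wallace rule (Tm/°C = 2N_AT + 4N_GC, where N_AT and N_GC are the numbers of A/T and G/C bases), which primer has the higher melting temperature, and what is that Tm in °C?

Primer R, 46°C

Primer F: A+T=6, G+C=4 → Tm = 2(6)+4(4) = 28°C
Primer R: A+T=3, G+C=10 → Tm = 2(3)+4(10) = 46°C
28°C vs 46°C → primer R is higher.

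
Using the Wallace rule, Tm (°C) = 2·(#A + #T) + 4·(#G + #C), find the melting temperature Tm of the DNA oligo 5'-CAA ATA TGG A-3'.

26°C

Base counts: T=2, A=5, C=1, G=2
So N_AT = 7 and N_GC = 3.
Tm = 2×7 + 4×3 = 26°C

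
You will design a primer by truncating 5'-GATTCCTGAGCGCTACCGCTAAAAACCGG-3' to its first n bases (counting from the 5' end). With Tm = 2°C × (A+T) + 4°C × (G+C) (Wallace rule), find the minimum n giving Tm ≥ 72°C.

n = 24

First 23 bases: GATTCCTGAGCGCTACCGCTAAA → Tm = 70°C (< 72°C)
First 24 bases: GATTCCTGAGCGCTACCGCTAAAA → Tm = 72°C (≥ 72°C)
Since every base adds ≥2°C, Tm only increases with n, so the threshold is first crossed at n = 24.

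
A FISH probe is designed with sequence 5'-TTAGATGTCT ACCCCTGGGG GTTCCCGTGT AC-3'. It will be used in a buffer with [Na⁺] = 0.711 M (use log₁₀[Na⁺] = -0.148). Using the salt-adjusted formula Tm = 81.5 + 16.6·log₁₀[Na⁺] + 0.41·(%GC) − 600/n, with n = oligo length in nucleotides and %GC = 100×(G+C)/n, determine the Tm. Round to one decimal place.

Length n = 32. Counting bases: T=10, C=9, G=9, A=4
G+C = 18, so %GC = 18/32 × 100 = 56.25%
Salt term: 16.6 × (-0.148) = -2.457
GC term: 0.41 × 56.25 = 23.062; length term: −600/32 = −18.75
Tm = 81.5 + (-2.457) + 23.062 − 18.75 = 83.355 → 83.4°C

83.4°C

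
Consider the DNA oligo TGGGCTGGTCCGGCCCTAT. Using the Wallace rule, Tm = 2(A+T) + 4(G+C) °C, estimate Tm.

C=6, G=7, T=5, A=1
AT pairs contribute 6, GC pairs contribute 13.
Tm = 2×6 + 4×13 = 64°C

64°C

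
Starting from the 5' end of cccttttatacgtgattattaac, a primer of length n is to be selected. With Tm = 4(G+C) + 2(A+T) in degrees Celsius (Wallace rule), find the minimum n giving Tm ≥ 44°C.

n = 16

First 15 bases: CCCTTTTATACGTGA → Tm = 42°C (< 44°C)
First 16 bases: CCCTTTTATACGTGAT → Tm = 44°C (≥ 44°C)
Since every base adds ≥2°C, Tm only increases with n, so the threshold is first crossed at n = 16.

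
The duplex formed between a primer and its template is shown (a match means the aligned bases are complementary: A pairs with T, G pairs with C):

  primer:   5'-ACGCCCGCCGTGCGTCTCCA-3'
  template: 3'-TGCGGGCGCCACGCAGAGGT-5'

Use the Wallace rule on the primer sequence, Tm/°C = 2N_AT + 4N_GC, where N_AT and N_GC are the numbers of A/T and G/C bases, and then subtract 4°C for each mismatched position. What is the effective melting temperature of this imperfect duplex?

66°C

Primer base counts: A=2, T=3, G=5, C=10 → A+T=5, G+C=15
Perfect-match Tm = 2(5) + 4(15) = 10 + 60 = 70°C
Mismatches (positions where the bases are not complementary): 1 (at position 9)
Effective Tm = 70 − 1×4 = 70 − 4 = 66°C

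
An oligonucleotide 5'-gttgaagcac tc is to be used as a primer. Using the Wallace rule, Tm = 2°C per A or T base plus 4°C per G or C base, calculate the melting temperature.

Counting bases: A=3, G=3, T=3, C=3
AT pairs contribute 6, GC pairs contribute 6.
Tm = 4·6 + 2·6 = 24 + 12 = 36°C

36°C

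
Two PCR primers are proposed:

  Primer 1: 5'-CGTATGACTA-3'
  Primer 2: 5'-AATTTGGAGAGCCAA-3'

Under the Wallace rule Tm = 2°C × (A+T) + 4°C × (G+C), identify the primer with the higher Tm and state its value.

Primer 1: A+T=6, G+C=4 → Tm = 2(6)+4(4) = 28°C
Primer 2: A+T=9, G+C=6 → Tm = 2(9)+4(6) = 42°C
28°C vs 42°C → primer 2 is higher.

Primer 2, 42°C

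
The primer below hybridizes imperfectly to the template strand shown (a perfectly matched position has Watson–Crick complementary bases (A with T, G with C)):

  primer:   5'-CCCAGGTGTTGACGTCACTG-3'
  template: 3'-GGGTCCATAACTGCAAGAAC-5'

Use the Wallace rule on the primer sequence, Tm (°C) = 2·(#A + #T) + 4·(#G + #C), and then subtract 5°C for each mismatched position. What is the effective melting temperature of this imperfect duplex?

Primer base counts: A=3, T=5, G=6, C=6 → A+T=8, G+C=12
Perfect-match Tm = 2(8) + 4(12) = 16 + 48 = 64°C
Mismatches (positions where the bases are not complementary): 4 (at positions 8, 16, 17, 18)
Effective Tm = 64 − 4×5 = 64 − 20 = 44°C

44°C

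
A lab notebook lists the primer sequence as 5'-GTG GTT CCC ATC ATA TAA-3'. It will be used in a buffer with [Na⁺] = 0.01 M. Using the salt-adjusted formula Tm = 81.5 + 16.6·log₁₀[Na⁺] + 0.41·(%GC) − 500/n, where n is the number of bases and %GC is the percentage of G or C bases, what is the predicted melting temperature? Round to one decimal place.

Length n = 18. Scanning the sequence gives A=5, T=6, G=3, C=4.
G+C = 7, so %GC = 7/18 × 100 = 38.889%
Salt term: 16.6 × (-2) = -33.2
GC term: 0.41 × 38.889 = 15.944; length term: −500/18 = −27.778
Tm = 81.5 + (-33.2) + 15.944 − 27.778 = 36.466 → 36.5°C

36.5°C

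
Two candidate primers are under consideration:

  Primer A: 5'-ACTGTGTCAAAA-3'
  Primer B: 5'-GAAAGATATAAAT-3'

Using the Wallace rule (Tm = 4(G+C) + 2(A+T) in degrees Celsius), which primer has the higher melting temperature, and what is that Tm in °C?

Primer A: A+T=8, G+C=4 → Tm = 2(8)+4(4) = 32°C
Primer B: A+T=11, G+C=2 → Tm = 2(11)+4(2) = 30°C
32°C vs 30°C → primer A is higher.

Primer A, 32°C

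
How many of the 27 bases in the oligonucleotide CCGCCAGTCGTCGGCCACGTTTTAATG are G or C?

Scanning the sequence gives A=4, G=7, T=7, C=9.
G+C = 7 + 9 = 16

16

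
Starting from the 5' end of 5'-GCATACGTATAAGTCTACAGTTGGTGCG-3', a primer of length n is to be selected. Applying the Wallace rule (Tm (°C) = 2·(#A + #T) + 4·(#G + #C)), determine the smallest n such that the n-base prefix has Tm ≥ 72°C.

n = 26

First 25 bases: GCATACGTATAAGTCTACAGTTGGT → Tm = 70°C (< 72°C)
First 26 bases: GCATACGTATAAGTCTACAGTTGGTG → Tm = 74°C (≥ 72°C)
Since every base adds ≥2°C, Tm only increases with n, so the threshold is first crossed at n = 26.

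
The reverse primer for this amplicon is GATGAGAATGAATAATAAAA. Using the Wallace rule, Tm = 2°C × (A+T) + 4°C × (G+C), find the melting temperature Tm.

48°C

T=4, C=0, A=12, G=4
AT pairs contribute 16, GC pairs contribute 4.
Tm = 2×16 + 4×4 = 48°C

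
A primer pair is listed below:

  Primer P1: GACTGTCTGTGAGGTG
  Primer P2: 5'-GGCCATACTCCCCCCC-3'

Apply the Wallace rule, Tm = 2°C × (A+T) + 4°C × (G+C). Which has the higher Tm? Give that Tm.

Primer P1: A+T=7, G+C=9 → Tm = 2(7)+4(9) = 50°C
Primer P2: A+T=4, G+C=12 → Tm = 2(4)+4(12) = 56°C
50°C vs 56°C → primer P2 is higher.

Primer P2, 56°C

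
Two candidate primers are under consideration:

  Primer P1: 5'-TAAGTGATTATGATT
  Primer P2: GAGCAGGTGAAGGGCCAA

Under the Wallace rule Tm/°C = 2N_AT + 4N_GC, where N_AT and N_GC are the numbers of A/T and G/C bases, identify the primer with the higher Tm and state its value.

Primer P2, 58°C

Primer P1: A+T=12, G+C=3 → Tm = 2(12)+4(3) = 36°C
Primer P2: A+T=7, G+C=11 → Tm = 2(7)+4(11) = 58°C
36°C vs 58°C → primer P2 is higher.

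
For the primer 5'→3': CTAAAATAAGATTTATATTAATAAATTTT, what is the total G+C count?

2

A=14, C=1, G=1, T=13
G+C = 1 + 1 = 2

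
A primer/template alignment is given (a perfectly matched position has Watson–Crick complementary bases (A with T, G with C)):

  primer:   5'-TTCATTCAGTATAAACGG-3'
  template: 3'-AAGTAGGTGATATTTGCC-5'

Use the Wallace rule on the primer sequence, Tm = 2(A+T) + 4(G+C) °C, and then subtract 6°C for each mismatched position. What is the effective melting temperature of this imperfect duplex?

Primer base counts: A=6, T=6, G=3, C=3 → A+T=12, G+C=6
Perfect-match Tm = 2(12) + 4(6) = 24 + 24 = 48°C
Mismatches (positions where the bases are not complementary): 2 (at positions 6, 9)
Effective Tm = 48 − 2×6 = 48 − 12 = 36°C

36°C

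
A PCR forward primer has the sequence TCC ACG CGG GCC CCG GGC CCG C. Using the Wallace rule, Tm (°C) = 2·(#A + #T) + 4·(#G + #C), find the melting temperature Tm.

84°C

G=8, A=1, C=12, T=1
So N_AT = 2 and N_GC = 20.
Tm = 2×2 + 4×20 = 84°C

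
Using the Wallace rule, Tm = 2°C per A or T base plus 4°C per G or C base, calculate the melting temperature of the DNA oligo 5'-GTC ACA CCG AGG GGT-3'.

50°C

Scanning the sequence gives T=2, C=4, A=3, G=6.
So N_AT = 5 and N_GC = 10.
Tm = 4·10 + 2·5 = 40 + 10 = 50°C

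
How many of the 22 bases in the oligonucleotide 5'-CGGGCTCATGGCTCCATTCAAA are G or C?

12

Counting bases: C=7, T=5, A=5, G=5
Total G or C: 5 + 7 = 12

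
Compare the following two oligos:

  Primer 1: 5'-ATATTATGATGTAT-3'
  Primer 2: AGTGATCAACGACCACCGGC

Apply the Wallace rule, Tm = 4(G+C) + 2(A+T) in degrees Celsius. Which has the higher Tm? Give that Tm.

Primer 2, 64°C

Primer 1: A+T=12, G+C=2 → Tm = 2(12)+4(2) = 32°C
Primer 2: A+T=8, G+C=12 → Tm = 2(8)+4(12) = 64°C
32°C vs 64°C → primer 2 is higher.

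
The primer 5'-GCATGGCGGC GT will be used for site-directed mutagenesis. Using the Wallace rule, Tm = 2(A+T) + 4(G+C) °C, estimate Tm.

42°C

T=2, A=1, G=6, C=3
A+T = 3, G+C = 9
Tm = 2(3) + 4(9) = 6 + 36 = 42°C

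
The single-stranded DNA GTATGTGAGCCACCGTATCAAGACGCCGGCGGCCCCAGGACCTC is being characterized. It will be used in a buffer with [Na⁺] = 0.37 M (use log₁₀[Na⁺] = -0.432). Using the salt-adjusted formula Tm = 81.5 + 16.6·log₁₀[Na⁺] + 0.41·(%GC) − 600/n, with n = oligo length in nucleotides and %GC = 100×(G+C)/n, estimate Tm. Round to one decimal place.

Length n = 44. Counting bases: C=16, A=9, T=6, G=13
G+C = 29, so %GC = 29/44 × 100 = 65.909%
Salt term: 16.6 × (-0.432) = -7.171
GC term: 0.41 × 65.909 = 27.023; length term: −600/44 = −13.636
Tm = 81.5 + (-7.171) + 27.023 − 13.636 = 87.716 → 87.7°C

87.7°C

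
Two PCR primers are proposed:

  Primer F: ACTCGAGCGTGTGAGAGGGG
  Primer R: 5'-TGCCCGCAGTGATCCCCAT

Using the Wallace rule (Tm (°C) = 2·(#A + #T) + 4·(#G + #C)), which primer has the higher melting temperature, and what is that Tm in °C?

Primer F, 66°C

Primer F: A+T=7, G+C=13 → Tm = 2(7)+4(13) = 66°C
Primer R: A+T=7, G+C=12 → Tm = 2(7)+4(12) = 62°C
66°C vs 62°C → primer F is higher.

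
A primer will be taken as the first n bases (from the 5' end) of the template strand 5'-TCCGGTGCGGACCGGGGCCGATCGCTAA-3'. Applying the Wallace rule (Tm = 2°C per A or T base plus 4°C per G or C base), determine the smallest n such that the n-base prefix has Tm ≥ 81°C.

First 22 bases: TCCGGTGCGGACCGGGGCCGAT → Tm = 78°C (< 81°C)
First 23 bases: TCCGGTGCGGACCGGGGCCGATC → Tm = 82°C (≥ 81°C)
Each additional base adds 2°C (A/T) or 4°C (G/C), so Tm is non-decreasing in n; n = 23 is the first length to reach 81°C.

n = 23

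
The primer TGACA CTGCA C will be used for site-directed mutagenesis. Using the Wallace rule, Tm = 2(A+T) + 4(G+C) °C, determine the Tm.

Base counts: G=2, C=4, T=2, A=3
AT pairs contribute 5, GC pairs contribute 6.
Tm = 2(5) + 4(6) = 10 + 24 = 34°C

34°C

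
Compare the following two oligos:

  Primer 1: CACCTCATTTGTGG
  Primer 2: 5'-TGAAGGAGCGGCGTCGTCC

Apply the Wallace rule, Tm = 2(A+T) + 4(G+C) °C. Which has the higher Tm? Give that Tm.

Primer 2, 64°C

Primer 1: A+T=7, G+C=7 → Tm = 2(7)+4(7) = 42°C
Primer 2: A+T=6, G+C=13 → Tm = 2(6)+4(13) = 64°C
42°C vs 64°C → primer 2 is higher.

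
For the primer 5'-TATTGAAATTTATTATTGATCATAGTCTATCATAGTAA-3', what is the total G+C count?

Counting bases: C=3, G=4, T=17, A=14
Total G or C: 4 + 3 = 7

7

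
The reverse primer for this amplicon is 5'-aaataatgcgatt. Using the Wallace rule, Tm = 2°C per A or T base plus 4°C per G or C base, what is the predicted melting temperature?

Scanning the sequence gives C=1, G=2, T=4, A=6.
So N_AT = 10 and N_GC = 3.
Tm = 2(10) + 4(3) = 20 + 12 = 32°C

32°C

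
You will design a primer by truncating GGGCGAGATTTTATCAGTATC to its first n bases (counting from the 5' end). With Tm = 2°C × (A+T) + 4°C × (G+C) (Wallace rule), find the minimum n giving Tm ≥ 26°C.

n = 7

First 6 bases: GGGCGA → Tm = 22°C (< 26°C)
First 7 bases: GGGCGAG → Tm = 26°C (≥ 26°C)
Each additional base adds 2°C (A/T) or 4°C (G/C), so Tm is non-decreasing in n; n = 7 is the first length to reach 26°C.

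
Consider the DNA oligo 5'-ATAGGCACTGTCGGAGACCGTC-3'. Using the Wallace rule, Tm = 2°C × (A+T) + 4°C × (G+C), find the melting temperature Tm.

T=4, C=6, G=7, A=5
So N_AT = 9 and N_GC = 13.
Tm = 4·13 + 2·9 = 52 + 18 = 70°C

70°C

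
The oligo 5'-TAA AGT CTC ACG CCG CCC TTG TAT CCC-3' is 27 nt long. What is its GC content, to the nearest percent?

C=11, A=5, T=7, G=4
G+C = 4 + 11 = 15 out of 27 bases
%GC = 15/27 × 100 = 55.56% ≈ 56%

56%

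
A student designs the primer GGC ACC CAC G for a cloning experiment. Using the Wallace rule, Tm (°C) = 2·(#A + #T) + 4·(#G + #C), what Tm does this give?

36°C

Scanning the sequence gives A=2, T=0, C=5, G=3.
A+T = 2, G+C = 8
Tm = 2×2 + 4×8 = 36°C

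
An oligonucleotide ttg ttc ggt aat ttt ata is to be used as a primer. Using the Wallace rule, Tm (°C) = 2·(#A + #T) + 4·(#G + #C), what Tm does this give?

44°C

Scanning the sequence gives C=1, A=4, T=10, G=3.
So N_AT = 14 and N_GC = 4.
Tm = 4·4 + 2·14 = 16 + 28 = 44°C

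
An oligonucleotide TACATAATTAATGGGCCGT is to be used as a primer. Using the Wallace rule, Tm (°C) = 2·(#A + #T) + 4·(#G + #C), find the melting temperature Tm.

52°C

Scanning the sequence gives G=4, T=6, C=3, A=6.
A+T = 12, G+C = 7
Tm = 2×12 + 4×7 = 52°C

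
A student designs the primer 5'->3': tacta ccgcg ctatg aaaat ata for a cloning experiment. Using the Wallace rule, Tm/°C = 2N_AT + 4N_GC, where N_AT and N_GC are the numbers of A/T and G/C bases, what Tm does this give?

Base counts: G=3, C=5, T=6, A=9
A+T = 15, G+C = 8
Tm = 4·8 + 2·15 = 32 + 30 = 62°C

62°C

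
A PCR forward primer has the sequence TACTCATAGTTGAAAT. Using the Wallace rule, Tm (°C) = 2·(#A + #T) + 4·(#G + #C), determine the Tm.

Base counts: A=6, G=2, C=2, T=6
A+T = 12, G+C = 4
Tm = 2×12 + 4×4 = 40°C

40°C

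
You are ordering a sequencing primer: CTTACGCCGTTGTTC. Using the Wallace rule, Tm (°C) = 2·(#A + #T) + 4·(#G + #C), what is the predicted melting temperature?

46°C

Base counts: T=6, G=3, C=5, A=1
AT pairs contribute 7, GC pairs contribute 8.
Tm = 2(7) + 4(8) = 14 + 32 = 46°C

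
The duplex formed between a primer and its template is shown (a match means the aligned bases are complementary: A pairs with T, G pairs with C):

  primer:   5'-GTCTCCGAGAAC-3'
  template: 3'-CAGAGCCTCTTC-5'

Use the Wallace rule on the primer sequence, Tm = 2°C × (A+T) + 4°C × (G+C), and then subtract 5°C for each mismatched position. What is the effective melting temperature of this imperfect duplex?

Primer base counts: A=3, T=2, G=3, C=4 → A+T=5, G+C=7
Perfect-match Tm = 2(5) + 4(7) = 10 + 28 = 38°C
Mismatches (positions where the bases are not complementary): 2 (at positions 6, 12)
Effective Tm = 38 − 2×5 = 38 − 10 = 28°C

28°C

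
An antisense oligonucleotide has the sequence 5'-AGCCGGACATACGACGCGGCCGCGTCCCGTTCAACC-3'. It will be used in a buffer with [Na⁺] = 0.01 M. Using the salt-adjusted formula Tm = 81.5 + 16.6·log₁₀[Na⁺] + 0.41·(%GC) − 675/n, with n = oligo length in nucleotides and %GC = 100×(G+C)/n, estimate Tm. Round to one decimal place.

58.0°C

Length n = 36. Counting bases: T=4, A=7, G=10, C=15
G+C = 25, so %GC = 25/36 × 100 = 69.444%
Salt term: 16.6 × (-2) = -33.2
GC term: 0.41 × 69.444 = 28.472; length term: −675/36 = −18.75
Tm = 81.5 + (-33.2) + 28.472 − 18.75 = 58.022 → 58.0°C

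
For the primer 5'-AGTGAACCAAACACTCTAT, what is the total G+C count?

Counting bases: G=2, T=4, C=5, A=8
G+C = 2 + 5 = 7

7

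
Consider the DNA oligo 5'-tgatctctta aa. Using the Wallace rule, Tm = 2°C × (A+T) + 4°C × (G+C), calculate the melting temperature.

30°C

Base counts: G=1, C=2, A=4, T=5
AT pairs contribute 9, GC pairs contribute 3.
Tm = 2×9 + 4×3 = 30°C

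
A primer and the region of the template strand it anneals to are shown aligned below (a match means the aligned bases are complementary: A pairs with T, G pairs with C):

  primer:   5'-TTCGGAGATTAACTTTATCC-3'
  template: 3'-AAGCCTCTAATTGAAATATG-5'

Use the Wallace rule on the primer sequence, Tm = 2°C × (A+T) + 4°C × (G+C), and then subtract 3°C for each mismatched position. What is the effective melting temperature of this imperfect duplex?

51°C

Primer base counts: A=5, T=8, G=3, C=4 → A+T=13, G+C=7
Perfect-match Tm = 2(13) + 4(7) = 26 + 28 = 54°C
Mismatches (positions where the bases are not complementary): 1 (at position 19)
Effective Tm = 54 − 1×3 = 54 − 3 = 51°C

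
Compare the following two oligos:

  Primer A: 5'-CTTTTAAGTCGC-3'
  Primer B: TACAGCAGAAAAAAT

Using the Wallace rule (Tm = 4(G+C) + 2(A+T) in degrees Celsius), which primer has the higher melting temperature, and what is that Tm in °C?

Primer A: A+T=7, G+C=5 → Tm = 2(7)+4(5) = 34°C
Primer B: A+T=11, G+C=4 → Tm = 2(11)+4(4) = 38°C
34°C vs 38°C → primer B is higher.

Primer B, 38°C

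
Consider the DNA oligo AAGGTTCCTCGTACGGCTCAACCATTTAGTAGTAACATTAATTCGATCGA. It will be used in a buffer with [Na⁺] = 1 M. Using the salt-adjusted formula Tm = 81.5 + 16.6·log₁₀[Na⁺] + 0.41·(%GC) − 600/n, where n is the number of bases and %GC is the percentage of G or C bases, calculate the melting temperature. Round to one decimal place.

85.9°C

Length n = 50. Counting bases: G=9, A=15, T=15, C=11
G+C = 20, so %GC = 20/50 × 100 = 40%
Salt term: 16.6 × (0) = 0
GC term: 0.41 × 40 = 16.4; length term: −600/50 = −12
Tm = 81.5 + (0) + 16.4 − 12 = 85.9 → 85.9°C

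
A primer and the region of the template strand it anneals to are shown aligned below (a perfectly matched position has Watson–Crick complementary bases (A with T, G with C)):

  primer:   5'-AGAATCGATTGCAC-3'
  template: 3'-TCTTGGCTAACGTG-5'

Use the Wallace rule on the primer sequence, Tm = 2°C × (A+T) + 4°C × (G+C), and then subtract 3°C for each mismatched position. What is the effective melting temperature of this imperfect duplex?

Primer base counts: A=5, T=3, G=3, C=3 → A+T=8, G+C=6
Perfect-match Tm = 2(8) + 4(6) = 16 + 24 = 40°C
Mismatches (positions where the bases are not complementary): 1 (at position 5)
Effective Tm = 40 − 1×3 = 40 − 3 = 37°C

37°C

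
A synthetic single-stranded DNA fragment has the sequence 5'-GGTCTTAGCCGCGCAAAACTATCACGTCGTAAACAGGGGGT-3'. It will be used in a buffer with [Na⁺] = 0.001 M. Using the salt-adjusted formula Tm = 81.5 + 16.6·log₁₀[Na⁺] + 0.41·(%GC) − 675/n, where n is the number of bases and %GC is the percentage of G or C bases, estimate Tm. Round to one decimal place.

Length n = 41. Counting bases: G=12, T=8, A=11, C=10
G+C = 22, so %GC = 22/41 × 100 = 53.659%
Salt term: 16.6 × (-3) = -49.8
GC term: 0.41 × 53.659 = 22; length term: −675/41 = −16.463
Tm = 81.5 + (-49.8) + 22 − 16.463 = 37.237 → 37.2°C

37.2°C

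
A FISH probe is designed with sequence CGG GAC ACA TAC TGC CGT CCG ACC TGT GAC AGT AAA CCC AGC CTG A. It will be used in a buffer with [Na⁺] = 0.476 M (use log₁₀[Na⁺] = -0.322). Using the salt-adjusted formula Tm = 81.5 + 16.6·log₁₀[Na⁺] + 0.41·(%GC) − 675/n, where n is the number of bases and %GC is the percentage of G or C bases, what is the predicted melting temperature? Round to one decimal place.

85.5°C

Length n = 46. Counting bases: T=7, C=16, A=12, G=11
G+C = 27, so %GC = 27/46 × 100 = 58.696%
Salt term: 16.6 × (-0.322) = -5.345
GC term: 0.41 × 58.696 = 24.065; length term: −675/46 = −14.674
Tm = 81.5 + (-5.345) + 24.065 − 14.674 = 85.546 → 85.5°C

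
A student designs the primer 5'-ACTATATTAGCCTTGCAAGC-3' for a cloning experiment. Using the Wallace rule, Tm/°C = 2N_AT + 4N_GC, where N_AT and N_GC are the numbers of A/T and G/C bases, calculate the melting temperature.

56°C

Scanning the sequence gives T=6, A=6, G=3, C=5.
AT pairs contribute 12, GC pairs contribute 8.
Tm = 2×12 + 4×8 = 56°C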